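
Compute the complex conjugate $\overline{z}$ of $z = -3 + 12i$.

If z = a + bi, then conjugate(z) = a - bi
conjugate(-3 + 12i) = -3 - 12i


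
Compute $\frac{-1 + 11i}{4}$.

Divisor is real, so divide each part by 4:
= -1/4 + (11/4)i


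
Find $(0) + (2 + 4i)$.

(0 + 2) + (0 + 4)i = 2 + 4i


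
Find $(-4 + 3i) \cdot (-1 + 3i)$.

(a1*a2 - b1*b2) + (a1*b2 + b1*a2)i
= (4 - 9) + (-12 + (-3))i
= -5 - 15i


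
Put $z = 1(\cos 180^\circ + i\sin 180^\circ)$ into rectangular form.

a = r cos θ = 1 * -1 = -1
b = r sin θ = 1 * 0 = 0
z = -1


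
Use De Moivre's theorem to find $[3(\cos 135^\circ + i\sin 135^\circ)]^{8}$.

By De Moivre: z^n = r^n(cos(nθ) + i sin(nθ))
= 3^8(cos(8*135°) + i sin(8*135°))
= 6561(cos 0° + i sin 0°)
= 6561


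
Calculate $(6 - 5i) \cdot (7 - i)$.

(a1*a2 - b1*b2) + (a1*b2 + b1*a2)i
= (42 - 5) + (-6 + (-35))i
= 37 - 41i


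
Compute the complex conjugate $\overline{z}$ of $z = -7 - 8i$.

If z = a + bi, then conjugate(z) = a - bi
conjugate(-7 - 8i) = -7 + 8i


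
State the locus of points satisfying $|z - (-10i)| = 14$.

|z - z0| = r describes a circle centered at z0 with radius r
Here z0 = -10i and r = 14
Locus: Circle centered at (0, -10) with radius 14


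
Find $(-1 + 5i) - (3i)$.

(-1 - 0) + (5 - 3)i = -1 + 2i


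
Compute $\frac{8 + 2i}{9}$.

Divisor is real, so divide each part by 9:
= 8/9 + (2/9)i


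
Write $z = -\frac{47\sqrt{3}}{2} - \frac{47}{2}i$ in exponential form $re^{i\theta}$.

r = |z| = sqrt((-47*sqrt(3)/2)^2 + (-47/2)^2) = sqrt(6627/4 + 2209/4) = sqrt(2209) = 47
θ = arctan(b/a) = arctan(-23.5/-40.7032) (quadrant-adjusted) = 210° = 7π/6
z = 47e^(i*7π/6)


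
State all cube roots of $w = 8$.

|w| = 8, arg(w) = 0°
Root modulus = 8^(1/3) = 2
Root arguments: θ_k = (0° + 360°k)/3 for k = 0, 1, ..., 2
Roots: 2, -1 + sqrt(3)i, -1 - sqrt(3)i


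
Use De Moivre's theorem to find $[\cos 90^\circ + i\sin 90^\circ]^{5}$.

By De Moivre: z^n = r^n(cos(nθ) + i sin(nθ))
= 1^5(cos(5*90°) + i sin(5*90°))
= 1(cos 90° + i sin 90°)
= i


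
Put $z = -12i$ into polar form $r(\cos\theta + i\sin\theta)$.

r = |z| = sqrt(a^2 + b^2) = sqrt((0)^2 + (-12)^2) = sqrt(0 + 144) = sqrt(144) = 12
a = 0 and b < 0, so z lies on the negative imaginary axis: θ = 270°
z = 12(cos 270° + i sin 270°)


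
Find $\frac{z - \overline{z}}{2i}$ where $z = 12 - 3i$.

z - conjugate(z) = 2bi
(z - conjugate(z))/(2i) = 2bi/(2i) = b = -3


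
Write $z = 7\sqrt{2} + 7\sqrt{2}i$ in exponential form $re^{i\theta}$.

r = |z| = sqrt((7*sqrt(2))^2 + (7*sqrt(2))^2) = sqrt(98 + 98) = sqrt(196) = 14
θ = arctan(b/a) = arctan(9.8995/9.8995) (quadrant-adjusted) = 45° = π/4
z = 14e^(i*π/4)


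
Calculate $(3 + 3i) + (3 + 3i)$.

(3 + 3) + (3 + 3)i = 6 + 6i


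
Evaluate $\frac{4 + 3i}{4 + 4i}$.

Multiply numerator and denominator by conjugate (4 - 4i):
= (4 + 3i)(4 - 4i) / (4^2 + 4^2)
= (28 - 4i) / 32
Divide through by 4: (7 - i) / 8
= 7/8 - (1/8)i


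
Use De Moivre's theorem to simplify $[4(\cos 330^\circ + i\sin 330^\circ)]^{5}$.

By De Moivre: z^n = r^n(cos(nθ) + i sin(nθ))
= 4^5(cos(5*330°) + i sin(5*330°))
= 1024(cos 210° + i sin 210°)
= -512*sqrt(3) - 512i


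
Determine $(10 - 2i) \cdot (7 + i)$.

(a1*a2 - b1*b2) + (a1*b2 + b1*a2)i
= (70 - (-2)) + (10 + (-14))i
= 72 - 4i


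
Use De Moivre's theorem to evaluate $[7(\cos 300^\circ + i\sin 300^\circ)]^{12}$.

By De Moivre: z^n = r^n(cos(nθ) + i sin(nθ))
= 7^12(cos(12*300°) + i sin(12*300°))
= 13841287201(cos 0° + i sin 0°)
= 13841287201


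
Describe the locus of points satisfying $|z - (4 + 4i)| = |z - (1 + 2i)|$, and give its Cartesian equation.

|z - z1| = |z - z2| means z is equidistant from z1 and z2,
i.e. the perpendicular bisector of the segment from (4, 4) to (1, 2) (midpoint (5/2, 3)).
With z = x + yi, square both sides:
(x - 4)^2 + (y - 4)^2 = (x - 1)^2 + (y - 2)^2
The x^2 and y^2 terms cancel: -6x + (-4)y = 5 - 32 = -27
Simplify: 6x + 4y = 27
Locus: Perpendicular bisector of the segment from (4, 4) to (1, 2): the line 6x + 4y = 27


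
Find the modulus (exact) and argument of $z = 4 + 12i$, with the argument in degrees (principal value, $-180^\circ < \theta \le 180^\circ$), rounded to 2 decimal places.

|z| = sqrt(4^2 + 12^2) = sqrt(160)
arg(z) = arctan(b/a) = arctan(12/4) (quadrant-adjusted) = 71.57°


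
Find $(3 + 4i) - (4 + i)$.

(3 - 4) + (4 - 1)i = -1 + 3i


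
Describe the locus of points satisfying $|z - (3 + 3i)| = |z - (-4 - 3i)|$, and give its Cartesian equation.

|z - z1| = |z - z2| means z is equidistant from z1 and z2,
i.e. the perpendicular bisector of the segment from (3, 3) to (-4, -3) (midpoint (-1/2, 0)).
With z = x + yi, square both sides:
(x - 3)^2 + (y - 3)^2 = (x - (-4))^2 + (y - (-3))^2
The x^2 and y^2 terms cancel: -14x + (-12)y = 25 - 18 = 7
Simplify: 14x + 12y = -7
Locus: Perpendicular bisector of the segment from (3, 3) to (-4, -3): the line 14x + 12y = -7


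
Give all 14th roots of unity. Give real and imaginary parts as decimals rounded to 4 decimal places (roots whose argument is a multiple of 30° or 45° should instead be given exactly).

ω_k = e^(2πik/14) = cos(2πk/14) + i sin(2πk/14) for k = 0, 1, ..., 13
Roots: 1, 0.9010 + 0.4339i, 0.6235 + 0.7818i, 0.2225 + 0.9749i, -0.2225 + 0.9749i, -0.6235 + 0.7818i, -0.9010 + 0.4339i, -1, -0.9010 - 0.4339i, -0.6235 - 0.7818i, -0.2225 - 0.9749i, 0.2225 - 0.9749i, 0.6235 - 0.7818i, 0.9010 - 0.4339i


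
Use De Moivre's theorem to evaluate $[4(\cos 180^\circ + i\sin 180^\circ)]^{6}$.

By De Moivre: z^n = r^n(cos(nθ) + i sin(nθ))
= 4^6(cos(6*180°) + i sin(6*180°))
= 4096(cos 0° + i sin 0°)
= 4096


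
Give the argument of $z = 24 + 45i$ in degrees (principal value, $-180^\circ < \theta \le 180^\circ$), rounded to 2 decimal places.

θ = arctan(b/a) = arctan(45/24) (quadrant-adjusted) = 61.93°


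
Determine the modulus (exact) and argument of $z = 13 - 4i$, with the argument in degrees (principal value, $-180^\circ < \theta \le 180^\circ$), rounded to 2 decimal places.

|z| = sqrt(13^2 + (-4)^2) = sqrt(185)
arg(z) = arctan(b/a) = arctan(-4/13) (quadrant-adjusted) = -17.10°


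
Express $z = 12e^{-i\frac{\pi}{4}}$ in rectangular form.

a = r cos θ = 12 * sqrt(2)/2 = 6*sqrt(2)
b = r sin θ = 12 * -sqrt(2)/2 = -6*sqrt(2)
z = 6*sqrt(2) - 6*sqrt(2)i


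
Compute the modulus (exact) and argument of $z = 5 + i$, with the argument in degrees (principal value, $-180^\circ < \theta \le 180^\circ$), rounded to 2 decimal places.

|z| = sqrt(5^2 + 1^2) = sqrt(26)
arg(z) = arctan(b/a) = arctan(1/5) (quadrant-adjusted) = 11.31°


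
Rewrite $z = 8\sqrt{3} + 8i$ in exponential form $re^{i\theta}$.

r = |z| = sqrt((8*sqrt(3))^2 + (8)^2) = sqrt(192 + 64) = sqrt(256) = 16
θ = arctan(b/a) = arctan(8/13.8564) (quadrant-adjusted) = 30° = π/6
z = 16e^(i*π/6)


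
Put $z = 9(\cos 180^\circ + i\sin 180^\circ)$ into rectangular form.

a = r cos θ = 9 * -1 = -9
b = r sin θ = 9 * 0 = 0
z = -9


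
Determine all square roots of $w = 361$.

|w| = 361, arg(w) = 0°
Root modulus = 361^(1/2) = 19
Root arguments: θ_k = (0° + 360°k)/2 for k = 0, 1, ..., 1
Roots: 19, -19


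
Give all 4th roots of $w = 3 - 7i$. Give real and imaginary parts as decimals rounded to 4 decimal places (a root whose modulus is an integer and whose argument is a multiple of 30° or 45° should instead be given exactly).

|w| = sqrt(58) ≈ 7.615773, arg(w) ≈ 293.198591°
Root modulus = sqrt(58)^(1/4) ≈ 1.661225
Root arguments: θ_k = (arg(w) + 360°k)/4 for k = 0, 1, ..., 3
Compute each root as (root modulus)(cos θ_k + i sin θ_k) using full-precision intermediates, then round to 4 decimal places.
Roots: 0.4774 + 1.5912i, -1.5912 + 0.4774i, -0.4774 - 1.5912i, 1.5912 - 0.4774i


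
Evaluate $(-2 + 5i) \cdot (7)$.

(a1*a2 - b1*b2) + (a1*b2 + b1*a2)i
= (-14 - 0) + (0 + 35)i
= -14 + 35i


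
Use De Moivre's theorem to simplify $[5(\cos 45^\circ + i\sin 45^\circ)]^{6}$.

By De Moivre: z^n = r^n(cos(nθ) + i sin(nθ))
= 5^6(cos(6*45°) + i sin(6*45°))
= 15625(cos 270° + i sin 270°)
= -15625i


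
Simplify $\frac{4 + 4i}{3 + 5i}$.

Multiply numerator and denominator by conjugate (3 - 5i):
= (4 + 4i)(3 - 5i) / (3^2 + 5^2)
= (32 - 8i) / 34
Divide through by 2: (16 - 4i) / 17
= 16/17 - (4/17)i


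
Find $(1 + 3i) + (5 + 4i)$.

(1 + 5) + (3 + 4)i = 6 + 7i


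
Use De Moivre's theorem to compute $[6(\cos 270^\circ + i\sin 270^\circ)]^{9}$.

By De Moivre: z^n = r^n(cos(nθ) + i sin(nθ))
= 6^9(cos(9*270°) + i sin(9*270°))
= 10077696(cos 270° + i sin 270°)
= -10077696i


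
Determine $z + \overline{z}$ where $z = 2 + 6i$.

z + conjugate(z) = (a + bi) + (a - bi) = 2a
= 2 * 2 = 4


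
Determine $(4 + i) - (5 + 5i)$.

(4 - 5) + (1 - 5)i = -1 - 4i


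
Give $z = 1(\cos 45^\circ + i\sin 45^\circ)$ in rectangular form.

a = r cos θ = 1 * sqrt(2)/2 = sqrt(2)/2
b = r sin θ = 1 * sqrt(2)/2 = sqrt(2)/2
z = sqrt(2)/2 + (sqrt(2)/2)i


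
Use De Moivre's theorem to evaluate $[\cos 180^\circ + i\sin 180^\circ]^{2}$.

By De Moivre: z^n = r^n(cos(nθ) + i sin(nθ))
= 1^2(cos(2*180°) + i sin(2*180°))
= 1(cos 0° + i sin 0°)
= 1


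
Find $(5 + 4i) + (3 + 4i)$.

(5 + 3) + (4 + 4)i = 8 + 8i


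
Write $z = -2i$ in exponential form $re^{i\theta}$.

r = |z| = sqrt((0)^2 + (-2)^2) = sqrt(0 + 4) = sqrt(4) = 2
a = 0 and b < 0, so z lies on the negative imaginary axis: θ = -90° = -π/2
z = 2e^(-i*π/2)


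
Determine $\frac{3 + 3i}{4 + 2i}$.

Multiply numerator and denominator by conjugate (4 - 2i):
= (3 + 3i)(4 - 2i) / (4^2 + 2^2)
= (18 + 6i) / 20
Divide through by 2: (9 + 3i) / 10
= 9/10 + (3/10)i


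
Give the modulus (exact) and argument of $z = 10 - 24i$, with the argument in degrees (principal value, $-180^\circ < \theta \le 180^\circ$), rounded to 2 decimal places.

|z| = sqrt(10^2 + (-24)^2) = 26
arg(z) = arctan(b/a) = arctan(-24/10) (quadrant-adjusted) = -67.38°


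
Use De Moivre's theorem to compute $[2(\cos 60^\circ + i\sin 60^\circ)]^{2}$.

By De Moivre: z^n = r^n(cos(nθ) + i sin(nθ))
= 2^2(cos(2*60°) + i sin(2*60°))
= 4(cos 120° + i sin 120°)
= -2 + 2*sqrt(3)i


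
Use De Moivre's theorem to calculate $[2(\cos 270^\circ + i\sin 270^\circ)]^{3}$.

By De Moivre: z^n = r^n(cos(nθ) + i sin(nθ))
= 2^3(cos(3*270°) + i sin(3*270°))
= 8(cos 90° + i sin 90°)
= 8i


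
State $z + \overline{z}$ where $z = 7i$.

z + conjugate(z) = (a + bi) + (a - bi) = 2a
= 2 * 0 = 0


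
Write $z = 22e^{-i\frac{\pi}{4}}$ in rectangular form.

a = r cos θ = 22 * sqrt(2)/2 = 11*sqrt(2)
b = r sin θ = 22 * -sqrt(2)/2 = -11*sqrt(2)
z = 11*sqrt(2) - 11*sqrt(2)i


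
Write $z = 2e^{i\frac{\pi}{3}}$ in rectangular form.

a = r cos θ = 2 * 1/2 = 1
b = r sin θ = 2 * sqrt(3)/2 = sqrt(3)
z = 1 + sqrt(3)i


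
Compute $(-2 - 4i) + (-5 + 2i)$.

(-2 + (-5)) + (-4 + 2)i = -7 - 2i


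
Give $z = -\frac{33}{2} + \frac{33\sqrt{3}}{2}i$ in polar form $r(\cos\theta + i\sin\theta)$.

r = |z| = sqrt(a^2 + b^2) = sqrt((-33/2)^2 + (33*sqrt(3)/2)^2) = sqrt(1089/4 + 3267/4) = sqrt(1089) = 33
θ = arctan(b/a) = arctan(28.5788/-16.5) (quadrant-adjusted) = 120°
z = 33(cos 120° + i sin 120°)


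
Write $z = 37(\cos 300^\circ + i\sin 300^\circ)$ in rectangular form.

a = r cos θ = 37 * 1/2 = 37/2
b = r sin θ = 37 * -sqrt(3)/2 = -37*sqrt(3)/2
z = 37/2 - (37*sqrt(3)/2)i


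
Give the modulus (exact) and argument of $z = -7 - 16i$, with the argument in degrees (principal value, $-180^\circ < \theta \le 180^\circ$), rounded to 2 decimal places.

|z| = sqrt((-7)^2 + (-16)^2) = sqrt(305)
arg(z) = arctan(b/a) = arctan(-16/-7) (quadrant-adjusted) = -113.63°


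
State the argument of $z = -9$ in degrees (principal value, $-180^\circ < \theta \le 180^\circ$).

b = 0 and a < 0, so z lies on the negative real axis: θ = 180°


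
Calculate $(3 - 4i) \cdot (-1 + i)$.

(a1*a2 - b1*b2) + (a1*b2 + b1*a2)i
= (-3 - (-4)) + (3 + 4)i
= 1 + 7i


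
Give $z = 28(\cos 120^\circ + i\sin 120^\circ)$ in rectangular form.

a = r cos θ = 28 * -1/2 = -14
b = r sin θ = 28 * sqrt(3)/2 = 14*sqrt(3)
z = -14 + 14*sqrt(3)i


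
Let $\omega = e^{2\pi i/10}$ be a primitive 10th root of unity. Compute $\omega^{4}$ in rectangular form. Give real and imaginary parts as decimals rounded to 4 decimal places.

ω^4 = e^(2πi·4/10) = e^(i·4π/5)
= cos(4π/5) + i sin(4π/5)
= -0.8090 + 0.5878i


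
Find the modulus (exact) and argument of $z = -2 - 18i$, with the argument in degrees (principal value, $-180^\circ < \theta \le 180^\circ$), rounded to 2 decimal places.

|z| = sqrt((-2)^2 + (-18)^2) = sqrt(328)
arg(z) = arctan(b/a) = arctan(-18/-2) (quadrant-adjusted) = -96.34°


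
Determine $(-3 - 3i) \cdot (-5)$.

(a1*a2 - b1*b2) + (a1*b2 + b1*a2)i
= (15 - 0) + (0 + 15)i
= 15 + 15i


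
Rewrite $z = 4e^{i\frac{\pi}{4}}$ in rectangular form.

a = r cos θ = 4 * sqrt(2)/2 = 2*sqrt(2)
b = r sin θ = 4 * sqrt(2)/2 = 2*sqrt(2)
z = 2*sqrt(2) + 2*sqrt(2)i


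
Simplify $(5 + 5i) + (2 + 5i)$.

(5 + 2) + (5 + 5)i = 7 + 10i


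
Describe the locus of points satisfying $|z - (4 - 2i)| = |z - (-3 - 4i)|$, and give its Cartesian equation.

|z - z1| = |z - z2| means z is equidistant from z1 and z2,
i.e. the perpendicular bisector of the segment from (4, -2) to (-3, -4) (midpoint (1/2, -3)).
With z = x + yi, square both sides:
(x - 4)^2 + (y - (-2))^2 = (x - (-3))^2 + (y - (-4))^2
The x^2 and y^2 terms cancel: -14x + (-4)y = 25 - 20 = 5
Simplify: 14x + 4y = -5
Locus: Perpendicular bisector of the segment from (4, -2) to (-3, -4): the line 14x + 4y = -5


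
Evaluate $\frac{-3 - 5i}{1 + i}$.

Multiply numerator and denominator by conjugate (1 - i):
= (-3 - 5i)(1 - i) / (1^2 + 1^2)
= (-8 - 2i) / 2
= -4 - i


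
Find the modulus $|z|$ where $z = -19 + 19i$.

|z| = sqrt(a^2 + b^2) = sqrt((-19)^2 + 19^2) = sqrt(722) = sqrt(722)


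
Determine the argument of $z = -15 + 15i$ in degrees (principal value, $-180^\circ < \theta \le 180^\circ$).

θ = arctan(b/a) = arctan(15/-15) (quadrant-adjusted) = 135°


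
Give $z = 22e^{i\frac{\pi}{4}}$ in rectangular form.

a = r cos θ = 22 * sqrt(2)/2 = 11*sqrt(2)
b = r sin θ = 22 * sqrt(2)/2 = 11*sqrt(2)
z = 11*sqrt(2) + 11*sqrt(2)i


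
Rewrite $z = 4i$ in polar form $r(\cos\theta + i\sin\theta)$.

r = |z| = sqrt(a^2 + b^2) = sqrt((0)^2 + (4)^2) = sqrt(0 + 16) = sqrt(16) = 4
a = 0 and b > 0, so z lies on the positive imaginary axis: θ = 90°
z = 4(cos 90° + i sin 90°)


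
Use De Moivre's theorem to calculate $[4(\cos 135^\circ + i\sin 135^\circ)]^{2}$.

By De Moivre: z^n = r^n(cos(nθ) + i sin(nθ))
= 4^2(cos(2*135°) + i sin(2*135°))
= 16(cos 270° + i sin 270°)
= -16i


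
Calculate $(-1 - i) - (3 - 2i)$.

(-1 - 3) + (-1 - (-2))i = -4 + i


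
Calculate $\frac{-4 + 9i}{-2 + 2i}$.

Multiply numerator and denominator by conjugate (-2 - 2i):
= (-4 + 9i)(-2 - 2i) / ((-2)^2 + 2^2)
= (26 - 10i) / 8
Divide through by 2: (13 - 5i) / 4
= 13/4 - (5/4)i


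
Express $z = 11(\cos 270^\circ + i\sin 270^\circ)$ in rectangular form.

a = r cos θ = 11 * 0 = 0
b = r sin θ = 11 * -1 = -11
z = -11i


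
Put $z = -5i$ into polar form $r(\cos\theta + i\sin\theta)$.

r = |z| = sqrt(a^2 + b^2) = sqrt((0)^2 + (-5)^2) = sqrt(0 + 25) = sqrt(25) = 5
a = 0 and b < 0, so z lies on the negative imaginary axis: θ = 270°
z = 5(cos 270° + i sin 270°)


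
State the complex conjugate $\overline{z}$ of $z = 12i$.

If z = a + bi, then conjugate(z) = a - bi
conjugate(12i) = -12i


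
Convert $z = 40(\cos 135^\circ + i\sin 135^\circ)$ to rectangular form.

a = r cos θ = 40 * -sqrt(2)/2 = -20*sqrt(2)
b = r sin θ = 40 * sqrt(2)/2 = 20*sqrt(2)
z = -20*sqrt(2) + 20*sqrt(2)i


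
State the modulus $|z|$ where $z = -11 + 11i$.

|z| = sqrt(a^2 + b^2) = sqrt((-11)^2 + 11^2) = sqrt(242) = sqrt(242)


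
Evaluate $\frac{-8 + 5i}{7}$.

Divisor is real, so divide each part by 7:
= -8/7 + (5/7)i


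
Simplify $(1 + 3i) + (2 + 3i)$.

(1 + 2) + (3 + 3)i = 3 + 6i


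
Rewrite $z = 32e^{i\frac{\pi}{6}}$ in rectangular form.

a = r cos θ = 32 * sqrt(3)/2 = 16*sqrt(3)
b = r sin θ = 32 * 1/2 = 16
z = 16*sqrt(3) + 16i


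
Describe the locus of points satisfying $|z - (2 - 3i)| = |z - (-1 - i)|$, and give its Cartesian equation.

|z - z1| = |z - z2| means z is equidistant from z1 and z2,
i.e. the perpendicular bisector of the segment from (2, -3) to (-1, -1) (midpoint (1/2, -2)).
With z = x + yi, square both sides:
(x - 2)^2 + (y - (-3))^2 = (x - (-1))^2 + (y - (-1))^2
The x^2 and y^2 terms cancel: -6x + 4y = 2 - 13 = -11
Simplify: 6x - 4y = 11
Locus: Perpendicular bisector of the segment from (2, -3) to (-1, -1): the line 6x - 4y = 11


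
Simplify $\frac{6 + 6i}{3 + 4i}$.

Multiply numerator and denominator by conjugate (3 - 4i):
= (6 + 6i)(3 - 4i) / (3^2 + 4^2)
= (42 - 6i) / 25
= 42/25 - (6/25)i


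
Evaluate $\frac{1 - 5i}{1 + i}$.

Multiply numerator and denominator by conjugate (1 - i):
= (1 - 5i)(1 - i) / (1^2 + 1^2)
= (-4 - 6i) / 2
= -2 - 3i


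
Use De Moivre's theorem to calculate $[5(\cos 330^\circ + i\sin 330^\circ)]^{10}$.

By De Moivre: z^n = r^n(cos(nθ) + i sin(nθ))
= 5^10(cos(10*330°) + i sin(10*330°))
= 9765625(cos 60° + i sin 60°)
= 9765625/2 + (9765625*sqrt(3)/2)i


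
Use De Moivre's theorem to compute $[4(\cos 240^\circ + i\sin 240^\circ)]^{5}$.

By De Moivre: z^n = r^n(cos(nθ) + i sin(nθ))
= 4^5(cos(5*240°) + i sin(5*240°))
= 1024(cos 120° + i sin 120°)
= -512 + 512*sqrt(3)i


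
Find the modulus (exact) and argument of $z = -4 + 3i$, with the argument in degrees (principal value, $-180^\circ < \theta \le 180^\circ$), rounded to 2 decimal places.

|z| = sqrt((-4)^2 + 3^2) = 5
arg(z) = arctan(b/a) = arctan(3/-4) (quadrant-adjusted) = 143.13°


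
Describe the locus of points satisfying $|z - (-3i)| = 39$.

|z - z0| = r describes a circle centered at z0 with radius r
Here z0 = -3i and r = 39
Locus: Circle centered at (0, -3) with radius 39


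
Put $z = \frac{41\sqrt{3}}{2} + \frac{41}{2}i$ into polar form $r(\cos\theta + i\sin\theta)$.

r = |z| = sqrt(a^2 + b^2) = sqrt((41*sqrt(3)/2)^2 + (41/2)^2) = sqrt(5043/4 + 1681/4) = sqrt(1681) = 41
θ = arctan(b/a) = arctan(20.5/35.507) (quadrant-adjusted) = 30°
z = 41(cos 30° + i sin 30°)


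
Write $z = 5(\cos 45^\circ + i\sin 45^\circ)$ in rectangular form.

a = r cos θ = 5 * sqrt(2)/2 = 5*sqrt(2)/2
b = r sin θ = 5 * sqrt(2)/2 = 5*sqrt(2)/2
z = 5*sqrt(2)/2 + (5*sqrt(2)/2)i


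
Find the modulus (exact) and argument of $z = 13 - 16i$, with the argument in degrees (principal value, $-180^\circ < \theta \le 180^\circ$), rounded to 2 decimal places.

|z| = sqrt(13^2 + (-16)^2) = sqrt(425)
arg(z) = arctan(b/a) = arctan(-16/13) (quadrant-adjusted) = -50.91°


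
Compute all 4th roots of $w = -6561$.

|w| = 6561, arg(w) = 180°
Root modulus = 6561^(1/4) = 9
Root arguments: θ_k = (180° + 360°k)/4 for k = 0, 1, ..., 3
Roots: 9*sqrt(2)/2 + (9*sqrt(2)/2)i, -9*sqrt(2)/2 + (9*sqrt(2)/2)i, -9*sqrt(2)/2 - (9*sqrt(2)/2)i, 9*sqrt(2)/2 - (9*sqrt(2)/2)i


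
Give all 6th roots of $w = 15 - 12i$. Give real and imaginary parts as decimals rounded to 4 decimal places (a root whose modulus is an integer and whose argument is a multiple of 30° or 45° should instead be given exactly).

|w| = sqrt(369) ≈ 19.209373, arg(w) ≈ 321.340192°
Root modulus = sqrt(369)^(1/6) ≈ 1.636511
Root arguments: θ_k = (arg(w) + 360°k)/6 for k = 0, 1, ..., 5
Compute each root as (root modulus)(cos θ_k + i sin θ_k) using full-precision intermediates, then round to 4 decimal places.
Roots: 0.9721 + 1.3165i, -0.6540 + 1.5001i, -1.6262 + 0.1836i, -0.9721 - 1.3165i, 0.6540 - 1.5001i, 1.6262 - 0.1836i


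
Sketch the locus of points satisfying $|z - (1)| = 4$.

|z - z0| = r describes a circle centered at z0 with radius r
Here z0 = 1 and r = 4
Locus: Circle centered at (1, 0) with radius 4


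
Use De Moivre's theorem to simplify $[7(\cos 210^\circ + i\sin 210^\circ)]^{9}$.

By De Moivre: z^n = r^n(cos(nθ) + i sin(nθ))
= 7^9(cos(9*210°) + i sin(9*210°))
= 40353607(cos 90° + i sin 90°)
= 40353607i


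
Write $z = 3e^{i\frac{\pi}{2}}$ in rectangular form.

a = r cos θ = 3 * 0 = 0
b = r sin θ = 3 * 1 = 3
z = 3i


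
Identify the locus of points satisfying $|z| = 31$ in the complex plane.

|z| = 31 means sqrt(x^2 + y^2) = 31
This is a circle of radius 31 centered at the origin


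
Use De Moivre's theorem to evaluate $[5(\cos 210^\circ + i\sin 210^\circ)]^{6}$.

By De Moivre: z^n = r^n(cos(nθ) + i sin(nθ))
= 5^6(cos(6*210°) + i sin(6*210°))
= 15625(cos 180° + i sin 180°)
= -15625


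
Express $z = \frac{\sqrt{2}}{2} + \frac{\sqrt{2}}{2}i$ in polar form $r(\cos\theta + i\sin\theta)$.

r = |z| = sqrt(a^2 + b^2) = sqrt((sqrt(2)/2)^2 + (sqrt(2)/2)^2) = sqrt(1/2 + 1/2) = sqrt(1) = 1
θ = arctan(b/a) = arctan(0.7071/0.7071) (quadrant-adjusted) = 45°
z = 1(cos 45° + i sin 45°)


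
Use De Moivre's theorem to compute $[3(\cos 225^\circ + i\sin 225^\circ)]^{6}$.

By De Moivre: z^n = r^n(cos(nθ) + i sin(nθ))
= 3^6(cos(6*225°) + i sin(6*225°))
= 729(cos 270° + i sin 270°)
= -729i


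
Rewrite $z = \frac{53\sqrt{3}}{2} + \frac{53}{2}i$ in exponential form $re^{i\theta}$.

r = |z| = sqrt((53*sqrt(3)/2)^2 + (53/2)^2) = sqrt(8427/4 + 2809/4) = sqrt(2809) = 53
θ = arctan(b/a) = arctan(26.5/45.8993) (quadrant-adjusted) = 30° = π/6
z = 53e^(i*π/6)


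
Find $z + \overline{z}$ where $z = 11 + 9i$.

z + conjugate(z) = (a + bi) + (a - bi) = 2a
= 2 * 11 = 22


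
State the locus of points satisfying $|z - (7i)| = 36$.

|z - z0| = r describes a circle centered at z0 with radius r
Here z0 = 7i and r = 36
Locus: Circle centered at (0, 7) with radius 36


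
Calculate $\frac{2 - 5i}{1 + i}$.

Multiply numerator and denominator by conjugate (1 - i):
= (2 - 5i)(1 - i) / (1^2 + 1^2)
= (-3 - 7i) / 2
= -3/2 - (7/2)i


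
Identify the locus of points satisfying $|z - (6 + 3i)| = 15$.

|z - z0| = r describes a circle centered at z0 with radius r
Here z0 = 6 + 3i and r = 15
Locus: Circle centered at (6, 3) with radius 15


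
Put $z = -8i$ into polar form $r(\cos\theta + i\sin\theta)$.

r = |z| = sqrt(a^2 + b^2) = sqrt((0)^2 + (-8)^2) = sqrt(0 + 64) = sqrt(64) = 8
a = 0 and b < 0, so z lies on the negative imaginary axis: θ = 270°
z = 8(cos 270° + i sin 270°)


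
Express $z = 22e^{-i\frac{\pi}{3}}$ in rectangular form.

a = r cos θ = 22 * 1/2 = 11
b = r sin θ = 22 * -sqrt(3)/2 = -11*sqrt(3)
z = 11 - 11*sqrt(3)i


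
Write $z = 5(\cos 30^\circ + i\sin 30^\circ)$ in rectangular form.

a = r cos θ = 5 * sqrt(3)/2 = 5*sqrt(3)/2
b = r sin θ = 5 * 1/2 = 5/2
z = 5*sqrt(3)/2 + (5/2)i


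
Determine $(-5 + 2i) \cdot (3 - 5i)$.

(a1*a2 - b1*b2) + (a1*b2 + b1*a2)i
= (-15 - (-10)) + (25 + 6)i
= -5 + 31i


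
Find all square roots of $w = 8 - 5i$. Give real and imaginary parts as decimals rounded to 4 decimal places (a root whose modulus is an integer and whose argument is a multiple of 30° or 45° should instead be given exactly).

|w| = sqrt(89) ≈ 9.433981, arg(w) ≈ 327.994617°
Root modulus = sqrt(89)^(1/2) ≈ 3.071479
Root arguments: θ_k = (arg(w) + 360°k)/2 for k = 0, 1, ..., 1
Compute each root as (root modulus)(cos θ_k + i sin θ_k) using full-precision intermediates, then round to 4 decimal places.
Roots: -2.9525 + 0.8468i, 2.9525 - 0.8468i


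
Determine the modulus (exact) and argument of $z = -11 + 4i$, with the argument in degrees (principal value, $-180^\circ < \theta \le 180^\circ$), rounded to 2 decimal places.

|z| = sqrt((-11)^2 + 4^2) = sqrt(137)
arg(z) = arctan(b/a) = arctan(4/-11) (quadrant-adjusted) = 160.02°


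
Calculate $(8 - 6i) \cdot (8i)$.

(a1*a2 - b1*b2) + (a1*b2 + b1*a2)i
= (0 - (-48)) + (64 + 0)i
= 48 + 64i


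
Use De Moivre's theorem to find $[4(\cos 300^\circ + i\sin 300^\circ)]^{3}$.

By De Moivre: z^n = r^n(cos(nθ) + i sin(nθ))
= 4^3(cos(3*300°) + i sin(3*300°))
= 64(cos 180° + i sin 180°)
= -64


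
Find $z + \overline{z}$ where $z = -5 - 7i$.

z + conjugate(z) = (a + bi) + (a - bi) = 2a
= 2 * (-5) = -10


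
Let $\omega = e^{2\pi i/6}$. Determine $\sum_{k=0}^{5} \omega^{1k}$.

Let ζ = ω^1 = e^(2πi·1/6). Since 6 ∤ 1, ζ ≠ 1.
Sum = Σ_{k=0}^{5} ζ^k = (ζ^6 - 1)/(ζ - 1) = (ω^{1·6} - 1)/(ζ - 1) = (1 - 1)/(ζ - 1) = 0


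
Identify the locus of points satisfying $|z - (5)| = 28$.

|z - z0| = r describes a circle centered at z0 with radius r
Here z0 = 5 and r = 28
Locus: Circle centered at (5, 0) with radius 28


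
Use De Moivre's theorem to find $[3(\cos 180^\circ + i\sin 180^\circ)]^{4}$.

By De Moivre: z^n = r^n(cos(nθ) + i sin(nθ))
= 3^4(cos(4*180°) + i sin(4*180°))
= 81(cos 0° + i sin 0°)
= 81


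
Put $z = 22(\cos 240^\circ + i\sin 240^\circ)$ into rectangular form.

a = r cos θ = 22 * -1/2 = -11
b = r sin θ = 22 * -sqrt(3)/2 = -11*sqrt(3)
z = -11 - 11*sqrt(3)i


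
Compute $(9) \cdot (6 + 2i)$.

(a1*a2 - b1*b2) + (a1*b2 + b1*a2)i
= (54 - 0) + (18 + 0)i
= 54 + 18i


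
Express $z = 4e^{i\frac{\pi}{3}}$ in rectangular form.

a = r cos θ = 4 * 1/2 = 2
b = r sin θ = 4 * sqrt(3)/2 = 2*sqrt(3)
z = 2 + 2*sqrt(3)i


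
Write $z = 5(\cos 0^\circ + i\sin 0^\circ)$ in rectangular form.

a = r cos θ = 5 * 1 = 5
b = r sin θ = 5 * 0 = 0
z = 5


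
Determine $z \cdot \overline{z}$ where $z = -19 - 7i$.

z * conjugate(z) = |z|^2 = a^2 + b^2
= (-19)^2 + (-7)^2 = 410


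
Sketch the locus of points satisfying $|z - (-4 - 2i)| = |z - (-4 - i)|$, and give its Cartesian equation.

|z - z1| = |z - z2| means z is equidistant from z1 and z2,
i.e. the perpendicular bisector of the segment from (-4, -2) to (-4, -1) (midpoint (-4, -3/2)).
With z = x + yi, square both sides:
(x - (-4))^2 + (y - (-2))^2 = (x - (-4))^2 + (y - (-1))^2
The x^2 and y^2 terms cancel: 0x + 2y = 17 - 20 = -3
Simplify: y = -3/2
Locus: Perpendicular bisector of the segment from (-4, -2) to (-4, -1): the line y = -3/2


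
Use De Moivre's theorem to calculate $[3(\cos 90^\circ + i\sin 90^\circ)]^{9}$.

By De Moivre: z^n = r^n(cos(nθ) + i sin(nθ))
= 3^9(cos(9*90°) + i sin(9*90°))
= 19683(cos 90° + i sin 90°)
= 19683i


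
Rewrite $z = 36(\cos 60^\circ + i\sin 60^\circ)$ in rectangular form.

a = r cos θ = 36 * 1/2 = 18
b = r sin θ = 36 * sqrt(3)/2 = 18*sqrt(3)
z = 18 + 18*sqrt(3)i


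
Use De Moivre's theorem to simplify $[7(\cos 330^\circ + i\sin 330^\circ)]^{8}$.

By De Moivre: z^n = r^n(cos(nθ) + i sin(nθ))
= 7^8(cos(8*330°) + i sin(8*330°))
= 5764801(cos 120° + i sin 120°)
= -5764801/2 + (5764801*sqrt(3)/2)i


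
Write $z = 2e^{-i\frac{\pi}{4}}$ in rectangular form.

a = r cos θ = 2 * sqrt(2)/2 = sqrt(2)
b = r sin θ = 2 * -sqrt(2)/2 = -sqrt(2)
z = sqrt(2) - sqrt(2)i


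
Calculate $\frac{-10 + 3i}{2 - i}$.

Multiply numerator and denominator by conjugate (2 + i):
= (-10 + 3i)(2 + i) / (2^2 + (-1)^2)
= (-23 - 4i) / 5
= -23/5 - (4/5)i


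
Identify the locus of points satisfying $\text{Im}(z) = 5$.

Im(z) = y where z = x + yi; the equation y = 5 is satisfied by all points with that y-coordinate
Locus: Horizontal line y = 5


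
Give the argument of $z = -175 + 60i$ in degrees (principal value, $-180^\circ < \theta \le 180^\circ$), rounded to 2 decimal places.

θ = arctan(b/a) = arctan(60/-175) (quadrant-adjusted) = 161.08°


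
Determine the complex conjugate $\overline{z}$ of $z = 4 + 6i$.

If z = a + bi, then conjugate(z) = a - bi
conjugate(4 + 6i) = 4 - 6i


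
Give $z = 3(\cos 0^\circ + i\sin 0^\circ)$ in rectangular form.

a = r cos θ = 3 * 1 = 3
b = r sin θ = 3 * 0 = 0
z = 3


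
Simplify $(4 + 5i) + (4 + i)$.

(4 + 4) + (5 + 1)i = 8 + 6i


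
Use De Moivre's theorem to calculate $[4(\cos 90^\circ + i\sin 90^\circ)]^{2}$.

By De Moivre: z^n = r^n(cos(nθ) + i sin(nθ))
= 4^2(cos(2*90°) + i sin(2*90°))
= 16(cos 180° + i sin 180°)
= -16


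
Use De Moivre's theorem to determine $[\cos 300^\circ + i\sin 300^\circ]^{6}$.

By De Moivre: z^n = r^n(cos(nθ) + i sin(nθ))
= 1^6(cos(6*300°) + i sin(6*300°))
= 1(cos 0° + i sin 0°)
= 1


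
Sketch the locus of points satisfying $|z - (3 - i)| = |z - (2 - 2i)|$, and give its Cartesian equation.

|z - z1| = |z - z2| means z is equidistant from z1 and z2,
i.e. the perpendicular bisector of the segment from (3, -1) to (2, -2) (midpoint (5/2, -3/2)).
With z = x + yi, square both sides:
(x - 3)^2 + (y - (-1))^2 = (x - 2)^2 + (y - (-2))^2
The x^2 and y^2 terms cancel: -2x + (-2)y = 8 - 10 = -2
Simplify: x + y = 1
Locus: Perpendicular bisector of the segment from (3, -1) to (2, -2): the line x + y = 1


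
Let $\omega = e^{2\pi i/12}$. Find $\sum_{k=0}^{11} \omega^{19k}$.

Let ζ = ω^19 = e^(2πi·19/12). Since 12 ∤ 19, ζ ≠ 1.
Sum = Σ_{k=0}^{11} ζ^k = (ζ^12 - 1)/(ζ - 1) = (ω^{19·12} - 1)/(ζ - 1) = (1 - 1)/(ζ - 1) = 0


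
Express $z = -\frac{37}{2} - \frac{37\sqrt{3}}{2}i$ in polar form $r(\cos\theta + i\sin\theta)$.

r = |z| = sqrt(a^2 + b^2) = sqrt((-37/2)^2 + (-37*sqrt(3)/2)^2) = sqrt(1369/4 + 4107/4) = sqrt(1369) = 37
θ = arctan(b/a) = arctan(-32.0429/-18.5) (quadrant-adjusted) = 240°
z = 37(cos 240° + i sin 240°)


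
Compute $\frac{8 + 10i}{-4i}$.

Multiply numerator and denominator by conjugate (4i):
= (8 + 10i)(4i) / (0^2 + (-4)^2)
= (-40 + 32i) / 16
Divide through by 8: (-5 + 4i) / 2
= -5/2 + 2i


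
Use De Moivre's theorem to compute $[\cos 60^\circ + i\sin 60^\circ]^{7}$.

By De Moivre: z^n = r^n(cos(nθ) + i sin(nθ))
= 1^7(cos(7*60°) + i sin(7*60°))
= 1(cos 60° + i sin 60°)
= 1/2 + (sqrt(3)/2)i


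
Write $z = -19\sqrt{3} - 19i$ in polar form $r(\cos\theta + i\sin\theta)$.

r = |z| = sqrt(a^2 + b^2) = sqrt((-19*sqrt(3))^2 + (-19)^2) = sqrt(1083 + 361) = sqrt(1444) = 38
θ = arctan(b/a) = arctan(-19/-32.909) (quadrant-adjusted) = 210°
z = 38(cos 210° + i sin 210°)


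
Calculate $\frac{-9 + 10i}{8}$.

Divisor is real, so divide each part by 8:
= -9/8 + (5/4)i


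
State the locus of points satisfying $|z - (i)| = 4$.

|z - z0| = r describes a circle centered at z0 with radius r
Here z0 = i and r = 4
Locus: Circle centered at (0, 1) with radius 4


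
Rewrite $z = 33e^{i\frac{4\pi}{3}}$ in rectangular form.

a = r cos θ = 33 * -1/2 = -33/2
b = r sin θ = 33 * -sqrt(3)/2 = -33*sqrt(3)/2
z = -33/2 - (33*sqrt(3)/2)i


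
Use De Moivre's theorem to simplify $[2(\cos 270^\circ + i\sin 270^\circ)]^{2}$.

By De Moivre: z^n = r^n(cos(nθ) + i sin(nθ))
= 2^2(cos(2*270°) + i sin(2*270°))
= 4(cos 180° + i sin 180°)
= -4


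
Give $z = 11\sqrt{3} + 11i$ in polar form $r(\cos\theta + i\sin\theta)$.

r = |z| = sqrt(a^2 + b^2) = sqrt((11*sqrt(3))^2 + (11)^2) = sqrt(363 + 121) = sqrt(484) = 22
θ = arctan(b/a) = arctan(11/19.0526) (quadrant-adjusted) = 30°
z = 22(cos 30° + i sin 30°)


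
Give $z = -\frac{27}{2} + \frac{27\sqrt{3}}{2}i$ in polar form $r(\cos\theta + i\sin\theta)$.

r = |z| = sqrt(a^2 + b^2) = sqrt((-27/2)^2 + (27*sqrt(3)/2)^2) = sqrt(729/4 + 2187/4) = sqrt(729) = 27
θ = arctan(b/a) = arctan(23.3827/-13.5) (quadrant-adjusted) = 120°
z = 27(cos 120° + i sin 120°)


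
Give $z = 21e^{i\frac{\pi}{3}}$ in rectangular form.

a = r cos θ = 21 * 1/2 = 21/2
b = r sin θ = 21 * sqrt(3)/2 = 21*sqrt(3)/2
z = 21/2 + (21*sqrt(3)/2)i


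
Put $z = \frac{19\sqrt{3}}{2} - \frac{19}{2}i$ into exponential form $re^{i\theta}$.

r = |z| = sqrt((19*sqrt(3)/2)^2 + (-19/2)^2) = sqrt(1083/4 + 361/4) = sqrt(361) = 19
θ = arctan(b/a) = arctan(-9.5/16.4545) (quadrant-adjusted) = -30° = -π/6
z = 19e^(-i*π/6)


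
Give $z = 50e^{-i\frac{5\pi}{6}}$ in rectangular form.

a = r cos θ = 50 * -sqrt(3)/2 = -25*sqrt(3)
b = r sin θ = 50 * -1/2 = -25
z = -25*sqrt(3) - 25i


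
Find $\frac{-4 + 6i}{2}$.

Divisor is real, so divide each part by 2:
= -2 + 3i


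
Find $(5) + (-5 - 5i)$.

(5 + (-5)) + (0 + (-5))i = -5i


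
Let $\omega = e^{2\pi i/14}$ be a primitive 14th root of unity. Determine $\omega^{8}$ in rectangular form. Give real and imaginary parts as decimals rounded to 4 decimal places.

ω^8 = e^(2πi·8/14) = e^(i·8π/7)
= cos(8π/7) + i sin(8π/7)
= -0.9010 - 0.4339i


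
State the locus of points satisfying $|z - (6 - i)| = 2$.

|z - z0| = r describes a circle centered at z0 with radius r
Here z0 = 6 - i and r = 2
Locus: Circle centered at (6, -1) with radius 2


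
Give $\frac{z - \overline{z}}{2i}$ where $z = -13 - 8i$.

z - conjugate(z) = 2bi
(z - conjugate(z))/(2i) = 2bi/(2i) = b = -8


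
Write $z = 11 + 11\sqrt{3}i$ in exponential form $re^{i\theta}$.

r = |z| = sqrt((11)^2 + (11*sqrt(3))^2) = sqrt(121 + 363) = sqrt(484) = 22
θ = arctan(b/a) = arctan(19.0526/11) (quadrant-adjusted) = 60° = π/3
z = 22e^(i*π/3)


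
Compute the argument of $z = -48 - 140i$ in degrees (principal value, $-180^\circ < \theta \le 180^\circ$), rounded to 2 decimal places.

θ = arctan(b/a) = arctan(-140/-48) (quadrant-adjusted) = -108.92°


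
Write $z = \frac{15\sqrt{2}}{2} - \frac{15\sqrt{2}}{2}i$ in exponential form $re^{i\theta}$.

r = |z| = sqrt((15*sqrt(2)/2)^2 + (-15*sqrt(2)/2)^2) = sqrt(225/2 + 225/2) = sqrt(225) = 15
θ = arctan(b/a) = arctan(-10.6066/10.6066) (quadrant-adjusted) = -45° = -π/4
z = 15e^(-i*π/4)


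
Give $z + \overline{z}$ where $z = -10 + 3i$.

z + conjugate(z) = (a + bi) + (a - bi) = 2a
= 2 * (-10) = -20


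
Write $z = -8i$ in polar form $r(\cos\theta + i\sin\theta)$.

r = |z| = sqrt(a^2 + b^2) = sqrt((0)^2 + (-8)^2) = sqrt(0 + 64) = sqrt(64) = 8
a = 0 and b < 0, so z lies on the negative imaginary axis: θ = 270°
z = 8(cos 270° + i sin 270°)


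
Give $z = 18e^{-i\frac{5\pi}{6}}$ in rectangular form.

a = r cos θ = 18 * -sqrt(3)/2 = -9*sqrt(3)
b = r sin θ = 18 * -1/2 = -9
z = -9*sqrt(3) - 9i


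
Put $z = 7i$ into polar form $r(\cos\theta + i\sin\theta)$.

r = |z| = sqrt(a^2 + b^2) = sqrt((0)^2 + (7)^2) = sqrt(0 + 49) = sqrt(49) = 7
a = 0 and b > 0, so z lies on the positive imaginary axis: θ = 90°
z = 7(cos 90° + i sin 90°)


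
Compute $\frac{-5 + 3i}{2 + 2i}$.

Multiply numerator and denominator by conjugate (2 - 2i):
= (-5 + 3i)(2 - 2i) / (2^2 + 2^2)
= (-4 + 16i) / 8
Divide through by 4: (-1 + 4i) / 2
= -1/2 + 2i


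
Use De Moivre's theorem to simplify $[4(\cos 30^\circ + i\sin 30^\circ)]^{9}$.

By De Moivre: z^n = r^n(cos(nθ) + i sin(nθ))
= 4^9(cos(9*30°) + i sin(9*30°))
= 262144(cos 270° + i sin 270°)
= -262144i


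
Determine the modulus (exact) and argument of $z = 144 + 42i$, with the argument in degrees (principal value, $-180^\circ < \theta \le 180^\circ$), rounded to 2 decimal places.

|z| = sqrt(144^2 + 42^2) = 150
arg(z) = arctan(b/a) = arctan(42/144) (quadrant-adjusted) = 16.26°


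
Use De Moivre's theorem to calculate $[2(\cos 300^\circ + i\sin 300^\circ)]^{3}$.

By De Moivre: z^n = r^n(cos(nθ) + i sin(nθ))
= 2^3(cos(3*300°) + i sin(3*300°))
= 8(cos 180° + i sin 180°)
= -8


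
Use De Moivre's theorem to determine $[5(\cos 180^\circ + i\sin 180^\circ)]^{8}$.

By De Moivre: z^n = r^n(cos(nθ) + i sin(nθ))
= 5^8(cos(8*180°) + i sin(8*180°))
= 390625(cos 0° + i sin 0°)
= 390625


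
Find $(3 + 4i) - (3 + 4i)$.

(3 - 3) + (4 - 4)i = 0


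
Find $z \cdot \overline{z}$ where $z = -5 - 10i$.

z * conjugate(z) = |z|^2 = a^2 + b^2
= (-5)^2 + (-10)^2 = 125


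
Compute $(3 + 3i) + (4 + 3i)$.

(3 + 4) + (3 + 3)i = 7 + 6i


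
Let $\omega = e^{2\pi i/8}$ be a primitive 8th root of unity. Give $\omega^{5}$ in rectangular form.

ω^5 = e^(2πi·5/8) = e^(i·5π/4)
= cos(5π/4) + i sin(5π/4)
= -sqrt(2)/2 - (sqrt(2)/2)i


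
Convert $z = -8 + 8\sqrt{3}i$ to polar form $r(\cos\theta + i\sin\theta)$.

r = |z| = sqrt(a^2 + b^2) = sqrt((-8)^2 + (8*sqrt(3))^2) = sqrt(64 + 192) = sqrt(256) = 16
θ = arctan(b/a) = arctan(13.8564/-8) (quadrant-adjusted) = 120°
z = 16(cos 120° + i sin 120°)


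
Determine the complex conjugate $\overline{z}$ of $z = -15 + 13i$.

If z = a + bi, then conjugate(z) = a - bi
conjugate(-15 + 13i) = -15 - 13i


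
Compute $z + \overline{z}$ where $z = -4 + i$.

z + conjugate(z) = (a + bi) + (a - bi) = 2a
= 2 * (-4) = -8


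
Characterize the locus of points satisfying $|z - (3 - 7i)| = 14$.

|z - z0| = r describes a circle centered at z0 with radius r
Here z0 = 3 - 7i and r = 14
Locus: Circle centered at (3, -7) with radius 14


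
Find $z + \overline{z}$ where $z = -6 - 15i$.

z + conjugate(z) = (a + bi) + (a - bi) = 2a
= 2 * (-6) = -12


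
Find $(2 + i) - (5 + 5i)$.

(2 - 5) + (1 - 5)i = -3 - 4i


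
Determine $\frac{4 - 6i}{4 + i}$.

Multiply numerator and denominator by conjugate (4 - i):
= (4 - 6i)(4 - i) / (4^2 + 1^2)
= (10 - 28i) / 17
= 10/17 - (28/17)i


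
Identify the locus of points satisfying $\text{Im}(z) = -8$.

Im(z) = y where z = x + yi; the equation y = -8 is satisfied by all points with that y-coordinate
Locus: Horizontal line y = -8


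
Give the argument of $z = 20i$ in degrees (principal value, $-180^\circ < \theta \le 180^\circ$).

a = 0 and b > 0, so z lies on the positive imaginary axis: θ = 90°


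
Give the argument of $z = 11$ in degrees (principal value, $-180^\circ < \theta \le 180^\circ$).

b = 0 and a > 0, so z lies on the positive real axis: θ = 0°


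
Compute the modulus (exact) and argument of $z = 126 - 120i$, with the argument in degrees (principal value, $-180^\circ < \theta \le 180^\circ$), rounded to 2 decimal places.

|z| = sqrt(126^2 + (-120)^2) = 174
arg(z) = arctan(b/a) = arctan(-120/126) (quadrant-adjusted) = -43.60°


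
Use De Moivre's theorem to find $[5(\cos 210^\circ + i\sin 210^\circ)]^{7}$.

By De Moivre: z^n = r^n(cos(nθ) + i sin(nθ))
= 5^7(cos(7*210°) + i sin(7*210°))
= 78125(cos 30° + i sin 30°)
= 78125*sqrt(3)/2 + (78125/2)i


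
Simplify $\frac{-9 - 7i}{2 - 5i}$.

Multiply numerator and denominator by conjugate (2 + 5i):
= (-9 - 7i)(2 + 5i) / (2^2 + (-5)^2)
= (17 - 59i) / 29
= 17/29 - (59/29)i


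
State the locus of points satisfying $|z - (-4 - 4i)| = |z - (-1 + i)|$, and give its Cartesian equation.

|z - z1| = |z - z2| means z is equidistant from z1 and z2,
i.e. the perpendicular bisector of the segment from (-4, -4) to (-1, 1) (midpoint (-5/2, -3/2)).
With z = x + yi, square both sides:
(x - (-4))^2 + (y - (-4))^2 = (x - (-1))^2 + (y - 1)^2
The x^2 and y^2 terms cancel: 6x + 10y = 2 - 32 = -30
Simplify: 3x + 5y = -15
Locus: Perpendicular bisector of the segment from (-4, -4) to (-1, 1): the line 3x + 5y = -15


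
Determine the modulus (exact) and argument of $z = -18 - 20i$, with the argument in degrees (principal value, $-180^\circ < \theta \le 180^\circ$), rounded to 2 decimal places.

|z| = sqrt((-18)^2 + (-20)^2) = sqrt(724)
arg(z) = arctan(b/a) = arctan(-20/-18) (quadrant-adjusted) = -131.99°


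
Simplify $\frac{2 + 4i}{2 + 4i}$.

Multiply numerator and denominator by conjugate (2 - 4i):
= (2 + 4i)(2 - 4i) / (2^2 + 4^2)
= (20) / 20
= 1


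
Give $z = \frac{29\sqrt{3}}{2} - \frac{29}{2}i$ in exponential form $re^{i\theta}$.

r = |z| = sqrt((29*sqrt(3)/2)^2 + (-29/2)^2) = sqrt(2523/4 + 841/4) = sqrt(841) = 29
θ = arctan(b/a) = arctan(-14.5/25.1147) (quadrant-adjusted) = -30° = -π/6
z = 29e^(-i*π/6)


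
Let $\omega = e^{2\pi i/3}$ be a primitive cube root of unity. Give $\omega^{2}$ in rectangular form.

ω^2 = e^(2πi·2/3) = e^(i·4π/3)
= cos(4π/3) + i sin(4π/3)
= -1/2 - (sqrt(3)/2)i
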